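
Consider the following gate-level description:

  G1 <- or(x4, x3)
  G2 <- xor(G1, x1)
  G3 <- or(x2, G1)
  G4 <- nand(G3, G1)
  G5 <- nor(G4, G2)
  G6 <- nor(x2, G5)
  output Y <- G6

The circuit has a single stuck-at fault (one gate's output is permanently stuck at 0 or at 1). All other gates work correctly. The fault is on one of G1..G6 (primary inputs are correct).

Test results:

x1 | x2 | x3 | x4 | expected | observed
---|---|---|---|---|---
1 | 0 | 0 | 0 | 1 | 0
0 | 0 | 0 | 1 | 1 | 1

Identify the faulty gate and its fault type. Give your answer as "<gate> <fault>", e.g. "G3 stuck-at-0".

G1 stuck-at-1

Fault-free values for test 1 (x1=1, x2=0, x3=0, x4=0): G1=0, G2=1, G3=0, G4=1, G5=0, G6=1, giving Y=1. Observed 0.
Test 1: faults giving observed 0 are {G1 stuck-at-1, G5 stuck-at-1, G6 stuck-at-0}.
Test 2 (x1=0, x2=0, x3=0, x4=1): fault-free G1=1, G2=1, G3=1, G4=0, G5=0, G6=1 → 1; observed 1. Eliminates G5 stuck-at-1, G6 stuck-at-0.
Only G1 stuck-at-1 is consistent with every test.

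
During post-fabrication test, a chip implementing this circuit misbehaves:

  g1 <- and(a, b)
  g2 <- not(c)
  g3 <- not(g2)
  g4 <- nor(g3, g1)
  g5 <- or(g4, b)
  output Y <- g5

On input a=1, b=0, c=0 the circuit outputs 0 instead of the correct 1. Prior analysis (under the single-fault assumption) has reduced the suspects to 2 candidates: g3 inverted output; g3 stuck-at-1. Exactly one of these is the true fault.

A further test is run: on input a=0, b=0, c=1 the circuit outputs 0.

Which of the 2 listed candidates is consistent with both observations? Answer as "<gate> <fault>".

g3 stuck-at-1

Evaluate each candidate on input a=0, b=0, c=1:
  g3 inverted output: g1=0, g2=0, g3=0 [inverted output], g4=1, g5=1 → 1 — eliminated
  g3 stuck-at-1: g1=0, g2=0, g3=1 [stuck-at-1], g4=0, g5=0 → 0 — matches
Only g3 stuck-at-1 reproduces the observed 0.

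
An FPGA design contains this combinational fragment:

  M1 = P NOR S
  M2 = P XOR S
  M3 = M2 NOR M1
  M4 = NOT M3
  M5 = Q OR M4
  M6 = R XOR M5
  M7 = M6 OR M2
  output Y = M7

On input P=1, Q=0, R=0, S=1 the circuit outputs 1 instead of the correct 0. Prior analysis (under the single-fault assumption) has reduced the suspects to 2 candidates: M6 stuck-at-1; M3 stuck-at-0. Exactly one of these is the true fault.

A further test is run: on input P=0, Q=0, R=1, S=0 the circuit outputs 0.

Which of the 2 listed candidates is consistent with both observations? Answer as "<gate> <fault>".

Evaluate each candidate on input P=0, Q=0, R=1, S=0:
  M6 stuck-at-1: M1=1, M2=0, M3=0, M4=1, M5=1, M6=1 [stuck-at-1], M7=1 → 1 — eliminated
  M3 stuck-at-0: M1=1, M2=0, M3=0 [stuck-at-0], M4=1, M5=1, M6=0, M7=0 → 0 — matches
Only M3 stuck-at-0 reproduces the observed 0.

M3 stuck-at-0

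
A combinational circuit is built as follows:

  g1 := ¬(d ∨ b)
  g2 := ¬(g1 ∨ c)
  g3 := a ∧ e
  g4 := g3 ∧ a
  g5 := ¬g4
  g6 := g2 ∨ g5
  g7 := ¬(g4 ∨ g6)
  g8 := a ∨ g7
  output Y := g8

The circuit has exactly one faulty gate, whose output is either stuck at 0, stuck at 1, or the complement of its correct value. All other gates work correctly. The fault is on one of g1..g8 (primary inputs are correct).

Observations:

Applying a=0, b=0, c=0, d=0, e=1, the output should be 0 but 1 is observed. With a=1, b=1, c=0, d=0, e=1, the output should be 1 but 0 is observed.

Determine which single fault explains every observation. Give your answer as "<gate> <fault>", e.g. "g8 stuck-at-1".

g8 inverted output

Fault-free values for test 1 (a=0, b=0, c=0, d=0, e=1): g1=1, g2=0, g3=0, g4=0, g5=1, g6=1, g7=0, g8=0, giving Y=0. Observed 1.
Test 1: faults giving observed 1 are {g5 stuck-at-0, g5 inverted output, g6 stuck-at-0, g6 inverted output, g7 stuck-at-1, g7 inverted output, g8 stuck-at-1, g8 inverted output}.
Test 2 (a=1, b=1, c=0, d=0, e=1): fault-free g1=0, g2=1, g3=1, g4=1, g5=0, g6=1, g7=0, g8=1 → 1; observed 0. Eliminates g5 stuck-at-0, g5 inverted output, g6 stuck-at-0, g6 inverted output, g7 stuck-at-1, g7 inverted output, g8 stuck-at-1.
Only g8 inverted output is consistent with every test.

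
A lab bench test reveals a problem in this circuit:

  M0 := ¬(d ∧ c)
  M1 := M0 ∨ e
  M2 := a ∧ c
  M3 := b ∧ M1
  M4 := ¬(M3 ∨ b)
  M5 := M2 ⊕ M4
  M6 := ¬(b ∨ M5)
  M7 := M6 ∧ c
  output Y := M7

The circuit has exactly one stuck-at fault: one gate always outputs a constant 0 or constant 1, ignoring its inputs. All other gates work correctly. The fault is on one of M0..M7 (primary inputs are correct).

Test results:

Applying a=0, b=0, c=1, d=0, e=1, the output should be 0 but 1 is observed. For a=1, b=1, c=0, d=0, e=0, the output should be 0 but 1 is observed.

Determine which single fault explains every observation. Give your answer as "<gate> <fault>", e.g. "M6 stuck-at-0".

Fault-free values for test 1 (a=0, b=0, c=1, d=0, e=1): M0=1, M1=1, M2=0, M3=0, M4=1, M5=1, M6=0, M7=0, giving Y=0. Observed 1.
Test 1: faults giving observed 1 are {M2 stuck-at-1, M3 stuck-at-1, M4 stuck-at-0, M5 stuck-at-0, M6 stuck-at-1, M7 stuck-at-1}.
Test 2 (a=1, b=1, c=0, d=0, e=0): fault-free M0=1, M1=1, M2=0, M3=1, M4=0, M5=0, M6=0, M7=0 → 0; observed 1. Eliminates M2 stuck-at-1, M3 stuck-at-1, M4 stuck-at-0, M5 stuck-at-0, M6 stuck-at-1.
Only M7 stuck-at-1 is consistent with every test.

M7 stuck-at-1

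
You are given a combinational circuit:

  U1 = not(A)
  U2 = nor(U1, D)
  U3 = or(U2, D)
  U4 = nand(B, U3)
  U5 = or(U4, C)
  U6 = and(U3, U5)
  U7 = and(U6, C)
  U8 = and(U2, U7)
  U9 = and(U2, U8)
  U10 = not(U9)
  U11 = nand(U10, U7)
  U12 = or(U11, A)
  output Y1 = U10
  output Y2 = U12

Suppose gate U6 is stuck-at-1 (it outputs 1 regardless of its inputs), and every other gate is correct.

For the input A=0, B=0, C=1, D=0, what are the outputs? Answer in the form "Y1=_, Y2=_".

Y1=1, Y2=0

Propagate with U6 forced: U1=1, U2=0, U3=0, U4=1, U5=1, U6=1 [stuck-at-1], U7=1, U8=0, U9=0, U10=1, U11=0, U12=0.
So the outputs are Y1=1, Y2=0. (Without the fault they would be Y1=1, Y2=1.)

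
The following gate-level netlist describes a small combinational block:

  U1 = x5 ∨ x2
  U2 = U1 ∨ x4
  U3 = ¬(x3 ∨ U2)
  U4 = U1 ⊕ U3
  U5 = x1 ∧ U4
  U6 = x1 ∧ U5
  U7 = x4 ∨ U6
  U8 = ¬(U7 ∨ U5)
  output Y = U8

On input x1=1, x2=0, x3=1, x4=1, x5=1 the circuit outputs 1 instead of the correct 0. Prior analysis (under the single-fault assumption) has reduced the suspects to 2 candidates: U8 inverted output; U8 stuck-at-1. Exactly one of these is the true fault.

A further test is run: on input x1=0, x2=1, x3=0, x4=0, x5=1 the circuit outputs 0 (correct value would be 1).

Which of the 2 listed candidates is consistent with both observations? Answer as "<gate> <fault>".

Evaluate each candidate on input x1=0, x2=1, x3=0, x4=0, x5=1:
  U8 inverted output: U1=1, U2=1, U3=0, U4=1, U5=0, U6=0, U7=0, U8=0 [inverted output] → 0 — matches
  U8 stuck-at-1: U1=1, U2=1, U3=0, U4=1, U5=0, U6=0, U7=0, U8=1 [stuck-at-1] → 1 — eliminated
Only U8 inverted output reproduces the observed 0.

U8 inverted output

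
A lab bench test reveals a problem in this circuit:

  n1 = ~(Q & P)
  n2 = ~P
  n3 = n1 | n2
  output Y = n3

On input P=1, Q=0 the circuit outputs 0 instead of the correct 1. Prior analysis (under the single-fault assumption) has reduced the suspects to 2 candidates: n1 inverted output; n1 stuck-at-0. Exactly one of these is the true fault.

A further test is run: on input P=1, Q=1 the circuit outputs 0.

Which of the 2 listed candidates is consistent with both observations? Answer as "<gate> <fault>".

n1 stuck-at-0

Evaluate each candidate on input P=1, Q=1:
  n1 inverted output: n1=1 [inverted output], n2=0, n3=1 → 1 — eliminated
  n1 stuck-at-0: n1=0 [stuck-at-0], n2=0, n3=0 → 0 — matches
Only n1 stuck-at-0 reproduces the observed 0.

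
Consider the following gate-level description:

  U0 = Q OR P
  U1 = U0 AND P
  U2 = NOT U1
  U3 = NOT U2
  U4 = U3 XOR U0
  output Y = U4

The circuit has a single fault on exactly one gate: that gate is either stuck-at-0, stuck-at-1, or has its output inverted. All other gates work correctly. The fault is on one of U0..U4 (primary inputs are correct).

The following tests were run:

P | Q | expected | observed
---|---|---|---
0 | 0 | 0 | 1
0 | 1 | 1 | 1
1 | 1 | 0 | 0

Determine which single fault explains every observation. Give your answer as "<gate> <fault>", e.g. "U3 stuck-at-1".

Fault-free values for test 1 (P=0, Q=0): U0=0, U1=0, U2=1, U3=0, U4=0, giving Y=0. Observed 1.
Test 1: faults giving observed 1 are {U0 stuck-at-1, U0 inverted output, U1 stuck-at-1, U1 inverted output, U2 stuck-at-0, U2 inverted output, U3 stuck-at-1, U3 inverted output, U4 stuck-at-1, U4 inverted output}.
Test 2 (P=0, Q=1): fault-free U0=1, U1=0, U2=1, U3=0, U4=1 → 1; observed 1. Eliminates U0 inverted output, U1 stuck-at-1, U1 inverted output, U2 stuck-at-0, U2 inverted output, U3 stuck-at-1, U3 inverted output, U4 inverted output.
Test 3 (P=1, Q=1): fault-free U0=1, U1=1, U2=0, U3=1, U4=0 → 0; observed 0. Eliminates U4 stuck-at-1.
Only U0 stuck-at-1 is consistent with every test.

U0 stuck-at-1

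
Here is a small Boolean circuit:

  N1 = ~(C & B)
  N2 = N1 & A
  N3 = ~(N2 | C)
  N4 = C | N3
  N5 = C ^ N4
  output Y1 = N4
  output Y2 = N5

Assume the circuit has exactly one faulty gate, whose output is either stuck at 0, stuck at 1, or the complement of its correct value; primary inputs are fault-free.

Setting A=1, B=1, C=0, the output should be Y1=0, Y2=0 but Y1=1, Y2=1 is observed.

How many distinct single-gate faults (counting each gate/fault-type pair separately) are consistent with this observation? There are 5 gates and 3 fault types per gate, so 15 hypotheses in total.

8

Fault-free: N1=1, N2=1, N3=0, N4=0, N5=0 → Y1=0, Y2=0. Observed Y1=1, Y2=1.
  N1: stuck-at-0, inverted output ✓; others ✗
  N2: stuck-at-0, inverted output ✓; others ✗
  N3: stuck-at-1, inverted output ✓; others ✗
  N4: stuck-at-1, inverted output ✓; others ✗
  N5: none of the 3 fault types match ✗
Consistent faults: {N1 stuck-at-0, N1 inverted output, N2 stuck-at-0, N2 inverted output, N3 stuck-at-1, N3 inverted output, N4 stuck-at-1, N4 inverted output} — 8 in all.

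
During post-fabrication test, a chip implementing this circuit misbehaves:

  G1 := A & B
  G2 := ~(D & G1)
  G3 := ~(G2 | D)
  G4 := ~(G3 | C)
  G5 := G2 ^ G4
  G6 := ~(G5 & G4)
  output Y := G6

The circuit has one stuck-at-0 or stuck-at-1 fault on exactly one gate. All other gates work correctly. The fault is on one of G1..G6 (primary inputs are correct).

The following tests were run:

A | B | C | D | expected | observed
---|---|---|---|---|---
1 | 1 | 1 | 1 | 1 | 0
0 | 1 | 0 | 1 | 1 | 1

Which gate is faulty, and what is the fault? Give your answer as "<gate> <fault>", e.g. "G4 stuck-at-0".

Fault-free values for test 1 (A=1, B=1, C=1, D=1): G1=1, G2=0, G3=0, G4=0, G5=0, G6=1, giving Y=1. Observed 0.
Test 1: faults giving observed 0 are {G4 stuck-at-1, G6 stuck-at-0}.
Test 2 (A=0, B=1, C=0, D=1): fault-free G1=0, G2=1, G3=0, G4=1, G5=0, G6=1 → 1; observed 1. Eliminates G6 stuck-at-0.
Only G4 stuck-at-1 is consistent with every test.

G4 stuck-at-1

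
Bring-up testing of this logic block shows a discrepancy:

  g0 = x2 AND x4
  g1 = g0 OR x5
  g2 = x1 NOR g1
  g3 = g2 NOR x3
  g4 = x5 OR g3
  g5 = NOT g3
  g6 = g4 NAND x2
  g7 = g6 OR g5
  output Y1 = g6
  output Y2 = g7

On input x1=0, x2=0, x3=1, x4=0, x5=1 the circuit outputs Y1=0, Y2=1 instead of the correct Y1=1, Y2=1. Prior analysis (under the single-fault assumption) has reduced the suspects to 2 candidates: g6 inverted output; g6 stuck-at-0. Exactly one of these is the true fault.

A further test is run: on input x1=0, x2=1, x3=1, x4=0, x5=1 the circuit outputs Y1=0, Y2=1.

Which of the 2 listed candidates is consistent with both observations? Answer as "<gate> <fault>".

Evaluate each candidate on input x1=0, x2=1, x3=1, x4=0, x5=1:
  g6 inverted output: g0=0, g1=1, g2=0, g3=0, g4=1, g5=1, g6=1 [inverted output], g7=1 → Y1=1, Y2=1 — eliminated
  g6 stuck-at-0: g0=0, g1=1, g2=0, g3=0, g4=1, g5=1, g6=0 [stuck-at-0], g7=1 → Y1=0, Y2=1 — matches
Only g6 stuck-at-0 reproduces the observed Y1=0, Y2=1.

g6 stuck-at-0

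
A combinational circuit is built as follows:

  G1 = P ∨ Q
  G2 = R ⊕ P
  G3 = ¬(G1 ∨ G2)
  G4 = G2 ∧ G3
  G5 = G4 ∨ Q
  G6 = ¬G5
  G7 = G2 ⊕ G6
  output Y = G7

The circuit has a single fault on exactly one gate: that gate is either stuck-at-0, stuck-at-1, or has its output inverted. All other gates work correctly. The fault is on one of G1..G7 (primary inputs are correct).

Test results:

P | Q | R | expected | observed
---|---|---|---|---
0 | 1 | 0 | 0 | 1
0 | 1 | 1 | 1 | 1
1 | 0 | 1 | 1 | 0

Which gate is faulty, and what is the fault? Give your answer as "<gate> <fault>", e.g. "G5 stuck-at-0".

G2 stuck-at-1

Fault-free values for test 1 (P=0, Q=1, R=0): G1=1, G2=0, G3=0, G4=0, G5=1, G6=0, G7=0, giving Y=0. Observed 1.
Test 1: faults giving observed 1 are {G2 stuck-at-1, G2 inverted output, G5 stuck-at-0, G5 inverted output, G6 stuck-at-1, G6 inverted output, G7 stuck-at-1, G7 inverted output}.
Test 2 (P=0, Q=1, R=1): fault-free G1=1, G2=1, G3=0, G4=0, G5=1, G6=0, G7=1 → 1; observed 1. Eliminates G2 inverted output, G5 stuck-at-0, G5 inverted output, G6 stuck-at-1, G6 inverted output, G7 inverted output.
Test 3 (P=1, Q=0, R=1): fault-free G1=1, G2=0, G3=0, G4=0, G5=0, G6=1, G7=1 → 1; observed 0. Eliminates G7 stuck-at-1.
Only G2 stuck-at-1 is consistent with every test.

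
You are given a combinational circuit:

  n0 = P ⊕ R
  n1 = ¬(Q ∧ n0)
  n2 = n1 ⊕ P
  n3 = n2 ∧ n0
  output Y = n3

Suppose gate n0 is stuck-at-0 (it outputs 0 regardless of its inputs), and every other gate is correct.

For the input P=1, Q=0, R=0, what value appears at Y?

Propagate with n0 forced: n0=0 [stuck-at-0], n1=1, n2=0, n3=0.
So Y = 0. (Same as the fault-free value — the fault is masked on this input.)

0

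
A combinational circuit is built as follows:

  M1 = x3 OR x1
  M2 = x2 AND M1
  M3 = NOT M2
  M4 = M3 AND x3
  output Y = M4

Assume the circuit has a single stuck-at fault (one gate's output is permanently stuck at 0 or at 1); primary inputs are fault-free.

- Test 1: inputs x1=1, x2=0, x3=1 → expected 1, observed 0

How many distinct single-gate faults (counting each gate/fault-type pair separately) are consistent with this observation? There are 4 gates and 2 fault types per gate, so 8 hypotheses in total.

3

Fault-free: M1=1, M2=0, M3=1, M4=1 → 1. Observed 0.
  M1 stuck-at-0: output 1 ✗
  M1 stuck-at-1: output 1 ✗
  M2 stuck-at-0: output 1 ✗
  M2 stuck-at-1: output 0 ✓
  M3 stuck-at-0: output 0 ✓
  M3 stuck-at-1: output 1 ✗
  M4 stuck-at-0: output 0 ✓
  M4 stuck-at-1: output 1 ✗
Consistent faults: {M2 stuck-at-1, M3 stuck-at-0, M4 stuck-at-0} — 3 in all.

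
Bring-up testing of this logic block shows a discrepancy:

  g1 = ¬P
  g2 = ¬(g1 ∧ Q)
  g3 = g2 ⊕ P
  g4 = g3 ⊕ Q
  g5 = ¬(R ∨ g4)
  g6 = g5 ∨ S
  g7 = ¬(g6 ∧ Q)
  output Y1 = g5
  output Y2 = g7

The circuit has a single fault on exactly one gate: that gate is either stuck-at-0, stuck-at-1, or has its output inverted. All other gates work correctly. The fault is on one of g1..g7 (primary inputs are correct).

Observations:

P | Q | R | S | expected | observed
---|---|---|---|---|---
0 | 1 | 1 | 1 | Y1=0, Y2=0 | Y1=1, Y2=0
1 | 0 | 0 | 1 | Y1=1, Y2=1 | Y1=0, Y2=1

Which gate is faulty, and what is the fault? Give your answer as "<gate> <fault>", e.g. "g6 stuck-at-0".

Fault-free values for test 1 (P=0, Q=1, R=1, S=1): g1=1, g2=0, g3=0, g4=1, g5=0, g6=1, g7=0, giving Y1=0, Y2=0. Observed Y1=1, Y2=0.
Test 1: faults giving observed Y1=1, Y2=0 are {g5 stuck-at-1, g5 inverted output}.
Test 2 (P=1, Q=0, R=0, S=1): fault-free g1=0, g2=1, g3=0, g4=0, g5=1, g6=1, g7=1 → Y1=1, Y2=1; observed Y1=0, Y2=1. Eliminates g5 stuck-at-1.
Only g5 inverted output is consistent with every test.

g5 inverted output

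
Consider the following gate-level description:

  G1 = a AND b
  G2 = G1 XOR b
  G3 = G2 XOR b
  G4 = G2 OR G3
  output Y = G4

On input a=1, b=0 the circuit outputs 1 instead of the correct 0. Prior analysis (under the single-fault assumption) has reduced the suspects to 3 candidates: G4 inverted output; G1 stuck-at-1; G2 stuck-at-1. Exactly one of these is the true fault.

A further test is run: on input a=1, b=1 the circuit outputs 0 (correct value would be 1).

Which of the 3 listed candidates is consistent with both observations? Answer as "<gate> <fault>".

Evaluate each candidate on input a=1, b=1:
  G4 inverted output: G1=1, G2=0, G3=1, G4=0 [inverted output] → 0 — matches
  G1 stuck-at-1: G1=1 [stuck-at-1], G2=0, G3=1, G4=1 → 1 — eliminated
  G2 stuck-at-1: G1=1, G2=1 [stuck-at-1], G3=0, G4=1 → 1 — eliminated
Only G4 inverted output reproduces the observed 0.

G4 inverted output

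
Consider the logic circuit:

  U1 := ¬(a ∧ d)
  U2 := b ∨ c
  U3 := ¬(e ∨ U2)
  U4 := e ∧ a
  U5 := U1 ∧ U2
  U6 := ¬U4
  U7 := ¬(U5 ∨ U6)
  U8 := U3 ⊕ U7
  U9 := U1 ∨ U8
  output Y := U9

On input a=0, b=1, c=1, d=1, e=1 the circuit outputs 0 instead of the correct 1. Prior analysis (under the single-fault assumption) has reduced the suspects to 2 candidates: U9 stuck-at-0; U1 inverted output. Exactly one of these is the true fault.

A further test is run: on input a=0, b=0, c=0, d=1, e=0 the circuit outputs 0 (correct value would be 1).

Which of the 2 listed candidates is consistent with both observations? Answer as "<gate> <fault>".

U9 stuck-at-0

Evaluate each candidate on input a=0, b=0, c=0, d=1, e=0:
  U9 stuck-at-0: U1=1, U2=0, U3=1, U4=0, U5=0, U6=1, U7=0, U8=1, U9=0 [stuck-at-0] → 0 — matches
  U1 inverted output: U1=0 [inverted output], U2=0, U3=1, U4=0, U5=0, U6=1, U7=0, U8=1, U9=1 → 1 — eliminated
Only U9 stuck-at-0 reproduces the observed 0.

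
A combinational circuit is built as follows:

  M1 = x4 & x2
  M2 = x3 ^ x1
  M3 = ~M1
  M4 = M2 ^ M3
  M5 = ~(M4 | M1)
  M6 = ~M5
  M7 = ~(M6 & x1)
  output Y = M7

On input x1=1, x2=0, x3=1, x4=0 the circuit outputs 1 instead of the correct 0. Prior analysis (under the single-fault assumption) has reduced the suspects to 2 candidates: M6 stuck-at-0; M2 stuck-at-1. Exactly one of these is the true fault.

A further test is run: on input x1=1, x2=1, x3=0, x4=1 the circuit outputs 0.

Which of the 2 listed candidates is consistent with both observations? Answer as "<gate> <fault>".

M2 stuck-at-1

Evaluate each candidate on input x1=1, x2=1, x3=0, x4=1:
  M6 stuck-at-0: M1=1, M2=1, M3=0, M4=1, M5=0, M6=0 [stuck-at-0], M7=1 → 1 — eliminated
  M2 stuck-at-1: M1=1, M2=1 [stuck-at-1], M3=0, M4=1, M5=0, M6=1, M7=0 → 0 — matches
Only M2 stuck-at-1 reproduces the observed 0.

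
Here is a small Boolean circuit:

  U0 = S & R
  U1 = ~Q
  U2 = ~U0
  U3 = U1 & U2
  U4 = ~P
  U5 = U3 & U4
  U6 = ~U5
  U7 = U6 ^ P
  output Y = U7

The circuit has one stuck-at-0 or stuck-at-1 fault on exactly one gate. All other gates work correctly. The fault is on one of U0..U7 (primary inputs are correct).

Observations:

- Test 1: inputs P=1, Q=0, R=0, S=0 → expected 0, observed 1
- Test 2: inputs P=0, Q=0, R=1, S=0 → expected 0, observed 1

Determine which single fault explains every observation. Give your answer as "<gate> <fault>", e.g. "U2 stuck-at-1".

U7 stuck-at-1

Fault-free values for test 1 (P=1, Q=0, R=0, S=0): U0=0, U1=1, U2=1, U3=1, U4=0, U5=0, U6=1, U7=0, giving Y=0. Observed 1.
Test 1: faults giving observed 1 are {U4 stuck-at-1, U5 stuck-at-1, U6 stuck-at-0, U7 stuck-at-1}.
Test 2 (P=0, Q=0, R=1, S=0): fault-free U0=0, U1=1, U2=1, U3=1, U4=1, U5=1, U6=0, U7=0 → 0; observed 1. Eliminates U4 stuck-at-1, U5 stuck-at-1, U6 stuck-at-0.
Only U7 stuck-at-1 is consistent with every test.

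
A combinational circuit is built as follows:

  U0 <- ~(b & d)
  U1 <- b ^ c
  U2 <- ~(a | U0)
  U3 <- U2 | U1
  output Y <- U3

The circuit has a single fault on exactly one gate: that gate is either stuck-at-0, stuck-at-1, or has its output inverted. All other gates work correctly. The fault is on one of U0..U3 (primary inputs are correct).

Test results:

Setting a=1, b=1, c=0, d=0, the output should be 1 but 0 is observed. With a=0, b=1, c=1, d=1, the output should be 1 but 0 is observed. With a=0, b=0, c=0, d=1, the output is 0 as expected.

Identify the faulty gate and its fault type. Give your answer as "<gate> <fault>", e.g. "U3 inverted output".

U3 stuck-at-0

Fault-free values for test 1 (a=1, b=1, c=0, d=0): U0=1, U1=1, U2=0, U3=1, giving Y=1. Observed 0.
Test 1: faults giving observed 0 are {U1 stuck-at-0, U1 inverted output, U3 stuck-at-0, U3 inverted output}.
Test 2 (a=0, b=1, c=1, d=1): fault-free U0=0, U1=0, U2=1, U3=1 → 1; observed 0. Eliminates U1 stuck-at-0, U1 inverted output.
Test 3 (a=0, b=0, c=0, d=1): fault-free U0=1, U1=0, U2=0, U3=0 → 0; observed 0. Eliminates U3 inverted output.
Only U3 stuck-at-0 is consistent with every test.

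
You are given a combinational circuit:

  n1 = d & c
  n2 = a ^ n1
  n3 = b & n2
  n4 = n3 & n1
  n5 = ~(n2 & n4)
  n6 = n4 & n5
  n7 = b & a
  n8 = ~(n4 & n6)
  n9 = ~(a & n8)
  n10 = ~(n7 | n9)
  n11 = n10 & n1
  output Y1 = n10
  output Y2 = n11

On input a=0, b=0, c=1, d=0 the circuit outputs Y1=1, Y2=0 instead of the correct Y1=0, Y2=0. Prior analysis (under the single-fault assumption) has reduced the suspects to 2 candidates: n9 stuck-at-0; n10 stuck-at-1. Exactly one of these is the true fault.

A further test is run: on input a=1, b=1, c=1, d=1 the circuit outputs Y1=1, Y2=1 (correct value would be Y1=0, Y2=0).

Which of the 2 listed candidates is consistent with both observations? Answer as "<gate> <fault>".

n10 stuck-at-1

Evaluate each candidate on input a=1, b=1, c=1, d=1:
  n9 stuck-at-0: n1=1, n2=0, n3=0, n4=0, n5=1, n6=0, n7=1, n8=1, n9=0 [stuck-at-0], n10=0, n11=0 → Y1=0, Y2=0 — eliminated
  n10 stuck-at-1: n1=1, n2=0, n3=0, n4=0, n5=1, n6=0, n7=1, n8=1, n9=0, n10=1 [stuck-at-1], n11=1 → Y1=1, Y2=1 — matches
Only n10 stuck-at-1 reproduces the observed Y1=1, Y2=1.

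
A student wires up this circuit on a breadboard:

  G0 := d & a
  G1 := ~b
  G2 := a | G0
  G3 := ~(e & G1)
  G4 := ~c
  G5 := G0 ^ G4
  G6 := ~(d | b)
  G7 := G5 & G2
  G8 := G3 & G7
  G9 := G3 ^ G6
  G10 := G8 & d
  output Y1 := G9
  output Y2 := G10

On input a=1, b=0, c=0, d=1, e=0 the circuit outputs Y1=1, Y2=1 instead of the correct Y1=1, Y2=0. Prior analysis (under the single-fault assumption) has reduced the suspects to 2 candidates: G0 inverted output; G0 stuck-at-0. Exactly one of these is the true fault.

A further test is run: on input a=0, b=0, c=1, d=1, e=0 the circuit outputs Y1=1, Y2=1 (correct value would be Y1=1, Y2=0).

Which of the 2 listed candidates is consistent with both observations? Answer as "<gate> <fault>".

G0 inverted output

Evaluate each candidate on input a=0, b=0, c=1, d=1, e=0:
  G0 inverted output: G0=1 [inverted output], G1=1, G2=1, G3=1, G4=0, G5=1, G6=0, G7=1, G8=1, G9=1, G10=1 → Y1=1, Y2=1 — matches
  G0 stuck-at-0: G0=0 [stuck-at-0], G1=1, G2=0, G3=1, G4=0, G5=0, G6=0, G7=0, G8=0, G9=1, G10=0 → Y1=1, Y2=0 — eliminated
Only G0 inverted output reproduces the observed Y1=1, Y2=1.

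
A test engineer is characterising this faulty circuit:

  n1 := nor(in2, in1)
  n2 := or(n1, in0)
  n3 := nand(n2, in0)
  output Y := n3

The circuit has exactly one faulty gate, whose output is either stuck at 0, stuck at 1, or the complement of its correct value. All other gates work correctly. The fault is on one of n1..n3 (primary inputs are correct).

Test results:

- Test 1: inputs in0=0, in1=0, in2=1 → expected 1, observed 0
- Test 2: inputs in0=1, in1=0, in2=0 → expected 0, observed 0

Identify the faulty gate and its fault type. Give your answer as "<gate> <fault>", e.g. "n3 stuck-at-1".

Fault-free values for test 1 (in0=0, in1=0, in2=1): n1=0, n2=0, n3=1, giving Y=1. Observed 0.
Test 1: faults giving observed 0 are {n3 stuck-at-0, n3 inverted output}.
Test 2 (in0=1, in1=0, in2=0): fault-free n1=1, n2=1, n3=0 → 0; observed 0. Eliminates n3 inverted output.
Only n3 stuck-at-0 is consistent with every test.

n3 stuck-at-0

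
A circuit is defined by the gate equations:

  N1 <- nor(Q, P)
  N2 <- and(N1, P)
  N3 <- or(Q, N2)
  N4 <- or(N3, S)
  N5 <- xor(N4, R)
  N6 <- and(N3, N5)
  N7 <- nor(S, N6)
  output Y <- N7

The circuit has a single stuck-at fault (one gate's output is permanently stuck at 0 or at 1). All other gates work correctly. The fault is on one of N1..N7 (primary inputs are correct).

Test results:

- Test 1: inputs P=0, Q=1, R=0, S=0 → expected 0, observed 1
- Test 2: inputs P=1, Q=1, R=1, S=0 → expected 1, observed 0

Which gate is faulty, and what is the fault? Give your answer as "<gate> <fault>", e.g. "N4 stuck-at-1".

Fault-free values for test 1 (P=0, Q=1, R=0, S=0): N1=0, N2=0, N3=1, N4=1, N5=1, N6=1, N7=0, giving Y=0. Observed 1.
Test 1: faults giving observed 1 are {N3 stuck-at-0, N4 stuck-at-0, N5 stuck-at-0, N6 stuck-at-0, N7 stuck-at-1}.
Test 2 (P=1, Q=1, R=1, S=0): fault-free N1=0, N2=0, N3=1, N4=1, N5=0, N6=0, N7=1 → 1; observed 0. Eliminates N3 stuck-at-0, N5 stuck-at-0, N6 stuck-at-0, N7 stuck-at-1.
Only N4 stuck-at-0 is consistent with every test.

N4 stuck-at-0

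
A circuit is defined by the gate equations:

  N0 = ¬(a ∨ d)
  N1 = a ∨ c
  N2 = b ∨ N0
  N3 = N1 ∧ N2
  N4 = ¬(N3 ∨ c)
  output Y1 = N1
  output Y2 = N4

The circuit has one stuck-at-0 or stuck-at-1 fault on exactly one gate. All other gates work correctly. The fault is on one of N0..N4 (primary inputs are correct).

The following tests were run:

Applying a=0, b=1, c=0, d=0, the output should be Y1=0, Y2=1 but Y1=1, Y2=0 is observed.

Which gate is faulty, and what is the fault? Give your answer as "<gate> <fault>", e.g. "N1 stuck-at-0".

Fault-free values for test 1 (a=0, b=1, c=0, d=0): N0=1, N1=0, N2=1, N3=0, N4=1, giving Y1=0, Y2=1. Observed Y1=1, Y2=0.
Test 1: faults giving observed Y1=1, Y2=0 are {N1 stuck-at-1}.
Only N1 stuck-at-1 is consistent with every test.

N1 stuck-at-1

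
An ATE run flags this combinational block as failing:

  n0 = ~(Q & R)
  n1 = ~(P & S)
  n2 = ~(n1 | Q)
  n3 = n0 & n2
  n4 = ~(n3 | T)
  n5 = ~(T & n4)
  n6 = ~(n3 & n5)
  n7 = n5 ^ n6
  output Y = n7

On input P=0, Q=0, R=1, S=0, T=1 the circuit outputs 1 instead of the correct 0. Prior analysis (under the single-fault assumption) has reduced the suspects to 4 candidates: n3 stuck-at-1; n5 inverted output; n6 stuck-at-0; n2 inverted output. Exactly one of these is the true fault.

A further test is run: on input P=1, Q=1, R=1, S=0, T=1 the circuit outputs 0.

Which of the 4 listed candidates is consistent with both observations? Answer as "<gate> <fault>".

Evaluate each candidate on input P=1, Q=1, R=1, S=0, T=1:
  n3 stuck-at-1: n0=0, n1=1, n2=0, n3=1 [stuck-at-1], n4=0, n5=1, n6=0, n7=1 → 1 — eliminated
  n5 inverted output: n0=0, n1=1, n2=0, n3=0, n4=0, n5=0 [inverted output], n6=1, n7=1 → 1 — eliminated
  n6 stuck-at-0: n0=0, n1=1, n2=0, n3=0, n4=0, n5=1, n6=0 [stuck-at-0], n7=1 → 1 — eliminated
  n2 inverted output: n0=0, n1=1, n2=1 [inverted output], n3=0, n4=0, n5=1, n6=1, n7=0 → 0 — matches
Only n2 inverted output reproduces the observed 0.

n2 inverted output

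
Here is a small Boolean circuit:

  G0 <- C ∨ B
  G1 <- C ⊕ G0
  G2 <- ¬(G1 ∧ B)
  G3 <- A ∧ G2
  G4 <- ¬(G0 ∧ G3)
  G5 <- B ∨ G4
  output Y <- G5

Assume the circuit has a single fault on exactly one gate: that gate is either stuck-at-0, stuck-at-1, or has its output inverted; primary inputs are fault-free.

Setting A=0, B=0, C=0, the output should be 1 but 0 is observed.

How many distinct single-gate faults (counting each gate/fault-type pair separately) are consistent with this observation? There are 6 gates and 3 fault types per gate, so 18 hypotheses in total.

4

Fault-free: G0=0, G1=0, G2=1, G3=0, G4=1, G5=1 → 1. Observed 0.
  G0: none of the 3 fault types match ✗
  G1: none of the 3 fault types match ✗
  G2: none of the 3 fault types match ✗
  G3: none of the 3 fault types match ✗
  G4: stuck-at-0, inverted output ✓; others ✗
  G5: stuck-at-0, inverted output ✓; others ✗
Consistent faults: {G4 stuck-at-0, G4 inverted output, G5 stuck-at-0, G5 inverted output} — 4 in all.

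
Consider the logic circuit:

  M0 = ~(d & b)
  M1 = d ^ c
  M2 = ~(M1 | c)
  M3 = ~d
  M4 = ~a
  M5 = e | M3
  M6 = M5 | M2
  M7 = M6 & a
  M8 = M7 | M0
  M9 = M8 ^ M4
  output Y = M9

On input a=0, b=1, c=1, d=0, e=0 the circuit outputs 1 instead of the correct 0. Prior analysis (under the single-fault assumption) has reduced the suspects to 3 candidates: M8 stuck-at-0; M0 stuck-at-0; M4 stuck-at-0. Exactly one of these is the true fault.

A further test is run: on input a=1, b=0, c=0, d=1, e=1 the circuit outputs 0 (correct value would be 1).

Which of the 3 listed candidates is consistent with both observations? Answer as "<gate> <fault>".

Evaluate each candidate on input a=1, b=0, c=0, d=1, e=1:
  M8 stuck-at-0: M0=1, M1=1, M2=0, M3=0, M4=0, M5=1, M6=1, M7=1, M8=0 [stuck-at-0], M9=0 → 0 — matches
  M0 stuck-at-0: M0=0 [stuck-at-0], M1=1, M2=0, M3=0, M4=0, M5=1, M6=1, M7=1, M8=1, M9=1 → 1 — eliminated
  M4 stuck-at-0: M0=1, M1=1, M2=0, M3=0, M4=0 [stuck-at-0], M5=1, M6=1, M7=1, M8=1, M9=1 → 1 — eliminated
Only M8 stuck-at-0 reproduces the observed 0.

M8 stuck-at-0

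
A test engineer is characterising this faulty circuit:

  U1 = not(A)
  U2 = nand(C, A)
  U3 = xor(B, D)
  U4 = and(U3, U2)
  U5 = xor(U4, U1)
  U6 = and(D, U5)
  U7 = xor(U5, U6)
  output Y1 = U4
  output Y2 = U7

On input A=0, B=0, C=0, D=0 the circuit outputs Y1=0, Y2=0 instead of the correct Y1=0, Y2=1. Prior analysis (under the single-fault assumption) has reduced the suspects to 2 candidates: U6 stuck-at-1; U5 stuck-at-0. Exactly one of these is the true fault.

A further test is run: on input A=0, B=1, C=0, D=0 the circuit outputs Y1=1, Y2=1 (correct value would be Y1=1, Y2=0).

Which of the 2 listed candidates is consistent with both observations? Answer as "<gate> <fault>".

U6 stuck-at-1

Evaluate each candidate on input A=0, B=1, C=0, D=0:
  U6 stuck-at-1: U1=1, U2=1, U3=1, U4=1, U5=0, U6=1 [stuck-at-1], U7=1 → Y1=1, Y2=1 — matches
  U5 stuck-at-0: U1=1, U2=1, U3=1, U4=1, U5=0 [stuck-at-0], U6=0, U7=0 → Y1=1, Y2=0 — eliminated
Only U6 stuck-at-1 reproduces the observed Y1=1, Y2=1.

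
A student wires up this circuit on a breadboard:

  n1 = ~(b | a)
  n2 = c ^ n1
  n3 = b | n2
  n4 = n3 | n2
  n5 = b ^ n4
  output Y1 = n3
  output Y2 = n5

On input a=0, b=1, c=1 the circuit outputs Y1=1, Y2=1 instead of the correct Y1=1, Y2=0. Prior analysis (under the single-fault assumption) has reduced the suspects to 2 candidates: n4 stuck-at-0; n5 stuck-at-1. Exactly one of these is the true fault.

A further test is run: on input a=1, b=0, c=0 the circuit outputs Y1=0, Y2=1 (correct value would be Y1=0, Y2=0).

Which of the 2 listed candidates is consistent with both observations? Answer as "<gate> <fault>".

n5 stuck-at-1

Evaluate each candidate on input a=1, b=0, c=0:
  n4 stuck-at-0: n1=0, n2=0, n3=0, n4=0 [stuck-at-0], n5=0 → Y1=0, Y2=0 — eliminated
  n5 stuck-at-1: n1=0, n2=0, n3=0, n4=0, n5=1 [stuck-at-1] → Y1=0, Y2=1 — matches
Only n5 stuck-at-1 reproduces the observed Y1=0, Y2=1.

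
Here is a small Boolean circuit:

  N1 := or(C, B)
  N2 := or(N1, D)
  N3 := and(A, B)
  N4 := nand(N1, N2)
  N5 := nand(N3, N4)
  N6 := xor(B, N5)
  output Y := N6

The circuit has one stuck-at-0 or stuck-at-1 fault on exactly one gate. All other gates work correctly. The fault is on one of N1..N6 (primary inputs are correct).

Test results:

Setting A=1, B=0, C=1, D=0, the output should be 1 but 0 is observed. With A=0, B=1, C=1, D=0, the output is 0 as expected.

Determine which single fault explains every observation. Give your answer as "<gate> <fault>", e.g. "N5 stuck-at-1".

N6 stuck-at-0

Fault-free values for test 1 (A=1, B=0, C=1, D=0): N1=1, N2=1, N3=0, N4=0, N5=1, N6=1, giving Y=1. Observed 0.
Test 1: faults giving observed 0 are {N5 stuck-at-0, N6 stuck-at-0}.
Test 2 (A=0, B=1, C=1, D=0): fault-free N1=1, N2=1, N3=0, N4=0, N5=1, N6=0 → 0; observed 0. Eliminates N5 stuck-at-0.
Only N6 stuck-at-0 is consistent with every test.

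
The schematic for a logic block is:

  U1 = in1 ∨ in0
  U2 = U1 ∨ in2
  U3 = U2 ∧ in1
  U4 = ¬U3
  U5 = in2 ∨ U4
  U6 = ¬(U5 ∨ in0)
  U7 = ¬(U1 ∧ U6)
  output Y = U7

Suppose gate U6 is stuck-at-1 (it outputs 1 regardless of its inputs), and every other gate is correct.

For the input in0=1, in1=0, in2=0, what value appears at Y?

0

Propagate with U6 forced: U1=1, U2=1, U3=0, U4=1, U5=1, U6=1 [stuck-at-1], U7=0.
So Y = 0. (Without the fault it would be 1.)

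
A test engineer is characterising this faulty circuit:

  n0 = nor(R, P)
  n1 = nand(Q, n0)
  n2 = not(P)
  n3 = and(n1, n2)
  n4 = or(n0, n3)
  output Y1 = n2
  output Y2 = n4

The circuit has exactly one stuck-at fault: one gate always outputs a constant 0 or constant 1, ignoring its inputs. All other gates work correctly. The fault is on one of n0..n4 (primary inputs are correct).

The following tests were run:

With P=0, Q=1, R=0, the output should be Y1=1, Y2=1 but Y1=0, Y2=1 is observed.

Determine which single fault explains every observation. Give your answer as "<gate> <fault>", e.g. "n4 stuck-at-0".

Fault-free values for test 1 (P=0, Q=1, R=0): n0=1, n1=0, n2=1, n3=0, n4=1, giving Y1=1, Y2=1. Observed Y1=0, Y2=1.
Test 1: faults giving observed Y1=0, Y2=1 are {n2 stuck-at-0}.
Only n2 stuck-at-0 is consistent with every test.

n2 stuck-at-0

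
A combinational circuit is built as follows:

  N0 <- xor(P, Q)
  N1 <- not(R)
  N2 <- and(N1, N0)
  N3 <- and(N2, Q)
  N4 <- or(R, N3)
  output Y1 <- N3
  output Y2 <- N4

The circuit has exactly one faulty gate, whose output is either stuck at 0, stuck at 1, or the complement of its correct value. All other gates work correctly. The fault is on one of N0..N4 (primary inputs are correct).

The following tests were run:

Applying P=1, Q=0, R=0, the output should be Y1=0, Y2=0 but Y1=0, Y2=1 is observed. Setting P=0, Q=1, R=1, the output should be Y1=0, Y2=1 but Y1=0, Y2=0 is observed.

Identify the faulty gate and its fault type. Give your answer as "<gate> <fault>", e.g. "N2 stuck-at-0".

Fault-free values for test 1 (P=1, Q=0, R=0): N0=1, N1=1, N2=1, N3=0, N4=0, giving Y1=0, Y2=0. Observed Y1=0, Y2=1.
Test 1: faults giving observed Y1=0, Y2=1 are {N4 stuck-at-1, N4 inverted output}.
Test 2 (P=0, Q=1, R=1): fault-free N0=1, N1=0, N2=0, N3=0, N4=1 → Y1=0, Y2=1; observed Y1=0, Y2=0. Eliminates N4 stuck-at-1.
Only N4 inverted output is consistent with every test.

N4 inverted output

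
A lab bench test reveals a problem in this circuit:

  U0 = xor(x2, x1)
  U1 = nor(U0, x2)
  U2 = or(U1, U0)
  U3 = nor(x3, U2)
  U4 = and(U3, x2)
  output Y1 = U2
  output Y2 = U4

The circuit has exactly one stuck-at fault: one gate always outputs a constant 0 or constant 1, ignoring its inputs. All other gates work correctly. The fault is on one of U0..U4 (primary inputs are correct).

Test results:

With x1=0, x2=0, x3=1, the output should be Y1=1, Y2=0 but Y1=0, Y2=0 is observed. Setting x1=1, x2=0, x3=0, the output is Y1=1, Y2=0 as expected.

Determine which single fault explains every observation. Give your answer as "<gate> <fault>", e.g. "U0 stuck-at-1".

U1 stuck-at-0

Fault-free values for test 1 (x1=0, x2=0, x3=1): U0=0, U1=1, U2=1, U3=0, U4=0, giving Y1=1, Y2=0. Observed Y1=0, Y2=0.
Test 1: faults giving observed Y1=0, Y2=0 are {U1 stuck-at-0, U2 stuck-at-0}.
Test 2 (x1=1, x2=0, x3=0): fault-free U0=1, U1=0, U2=1, U3=0, U4=0 → Y1=1, Y2=0; observed Y1=1, Y2=0. Eliminates U2 stuck-at-0.
Only U1 stuck-at-0 is consistent with every test.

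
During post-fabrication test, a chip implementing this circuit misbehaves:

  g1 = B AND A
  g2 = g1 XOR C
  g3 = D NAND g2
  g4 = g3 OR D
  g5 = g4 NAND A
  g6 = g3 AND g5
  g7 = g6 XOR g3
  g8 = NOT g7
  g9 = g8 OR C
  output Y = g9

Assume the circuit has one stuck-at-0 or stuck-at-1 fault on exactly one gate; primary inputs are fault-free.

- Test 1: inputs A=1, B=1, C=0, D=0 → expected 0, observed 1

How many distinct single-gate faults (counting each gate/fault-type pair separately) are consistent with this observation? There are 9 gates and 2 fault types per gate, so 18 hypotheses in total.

7

Fault-free: g1=1, g2=1, g3=1, g4=1, g5=0, g6=0, g7=1, g8=0, g9=0 → 0. Observed 1.
  g1: none of the 2 fault types match ✗
  g2: none of the 2 fault types match ✗
  g3: stuck-at-0 ✓; others ✗
  g4: stuck-at-0 ✓; others ✗
  g5: stuck-at-1 ✓; others ✗
  g6: stuck-at-1 ✓; others ✗
  g7: stuck-at-0 ✓; others ✗
  g8: stuck-at-1 ✓; others ✗
  g9: stuck-at-1 ✓; others ✗
Consistent faults: {g3 stuck-at-0, g4 stuck-at-0, g5 stuck-at-1, g6 stuck-at-1, g7 stuck-at-0, g8 stuck-at-1, g9 stuck-at-1} — 7 in all.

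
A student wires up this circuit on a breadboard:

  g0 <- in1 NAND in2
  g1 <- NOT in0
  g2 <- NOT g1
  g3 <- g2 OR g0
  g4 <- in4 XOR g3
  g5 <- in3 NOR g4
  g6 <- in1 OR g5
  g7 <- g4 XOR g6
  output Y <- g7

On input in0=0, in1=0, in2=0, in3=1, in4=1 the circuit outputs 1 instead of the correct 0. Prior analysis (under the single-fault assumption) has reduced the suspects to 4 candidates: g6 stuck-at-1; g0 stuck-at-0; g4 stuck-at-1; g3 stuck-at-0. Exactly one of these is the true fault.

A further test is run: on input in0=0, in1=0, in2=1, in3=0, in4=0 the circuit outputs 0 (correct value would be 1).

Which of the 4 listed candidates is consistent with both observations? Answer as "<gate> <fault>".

Evaluate each candidate on input in0=0, in1=0, in2=1, in3=0, in4=0:
  g6 stuck-at-1: g0=1, g1=1, g2=0, g3=1, g4=1, g5=0, g6=1 [stuck-at-1], g7=0 → 0 — matches
  g0 stuck-at-0: g0=0 [stuck-at-0], g1=1, g2=0, g3=0, g4=0, g5=1, g6=1, g7=1 → 1 — eliminated
  g4 stuck-at-1: g0=1, g1=1, g2=0, g3=1, g4=1 [stuck-at-1], g5=0, g6=0, g7=1 → 1 — eliminated
  g3 stuck-at-0: g0=1, g1=1, g2=0, g3=0 [stuck-at-0], g4=0, g5=1, g6=1, g7=1 → 1 — eliminated
Only g6 stuck-at-1 reproduces the observed 0.

g6 stuck-at-1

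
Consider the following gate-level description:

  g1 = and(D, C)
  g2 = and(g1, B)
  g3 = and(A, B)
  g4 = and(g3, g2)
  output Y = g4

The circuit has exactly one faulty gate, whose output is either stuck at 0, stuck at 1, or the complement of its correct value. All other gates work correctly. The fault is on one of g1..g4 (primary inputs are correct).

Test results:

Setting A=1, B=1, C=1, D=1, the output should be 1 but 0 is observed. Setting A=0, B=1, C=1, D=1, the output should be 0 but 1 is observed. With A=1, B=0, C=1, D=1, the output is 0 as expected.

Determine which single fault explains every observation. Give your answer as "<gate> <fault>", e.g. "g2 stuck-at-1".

g3 inverted output

Fault-free values for test 1 (A=1, B=1, C=1, D=1): g1=1, g2=1, g3=1, g4=1, giving Y=1. Observed 0.
Test 1: faults giving observed 0 are {g1 stuck-at-0, g1 inverted output, g2 stuck-at-0, g2 inverted output, g3 stuck-at-0, g3 inverted output, g4 stuck-at-0, g4 inverted output}.
Test 2 (A=0, B=1, C=1, D=1): fault-free g1=1, g2=1, g3=0, g4=0 → 0; observed 1. Eliminates g1 stuck-at-0, g1 inverted output, g2 stuck-at-0, g2 inverted output, g3 stuck-at-0, g4 stuck-at-0.
Test 3 (A=1, B=0, C=1, D=1): fault-free g1=1, g2=0, g3=0, g4=0 → 0; observed 0. Eliminates g4 inverted output.
Only g3 inverted output is consistent with every test.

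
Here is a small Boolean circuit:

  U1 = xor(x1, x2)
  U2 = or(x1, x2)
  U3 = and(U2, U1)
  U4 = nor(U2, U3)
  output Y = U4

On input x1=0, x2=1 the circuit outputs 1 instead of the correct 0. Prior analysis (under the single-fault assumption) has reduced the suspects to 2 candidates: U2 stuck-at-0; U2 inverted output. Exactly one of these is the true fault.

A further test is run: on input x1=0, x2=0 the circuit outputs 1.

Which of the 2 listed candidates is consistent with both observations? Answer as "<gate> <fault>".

U2 stuck-at-0

Evaluate each candidate on input x1=0, x2=0:
  U2 stuck-at-0: U1=0, U2=0 [stuck-at-0], U3=0, U4=1 → 1 — matches
  U2 inverted output: U1=0, U2=1 [inverted output], U3=0, U4=0 → 0 — eliminated
Only U2 stuck-at-0 reproduces the observed 1.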